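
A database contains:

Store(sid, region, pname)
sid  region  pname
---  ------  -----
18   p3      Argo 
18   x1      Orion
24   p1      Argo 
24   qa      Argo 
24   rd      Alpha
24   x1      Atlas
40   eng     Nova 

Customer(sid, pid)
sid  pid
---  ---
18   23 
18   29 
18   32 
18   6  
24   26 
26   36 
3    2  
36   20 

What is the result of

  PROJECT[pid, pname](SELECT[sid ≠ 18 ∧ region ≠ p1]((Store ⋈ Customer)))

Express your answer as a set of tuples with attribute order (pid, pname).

Joining Store and Customer on sid yields {(18, p3, Argo, 23), (18, p3, Argo, 29), (18, p3, Argo, 32), (18, p3, Argo, 6), (18, x1, Orion, 23), (18, x1, Orion, 29), (18, x1, Orion, 32), (18, x1, Orion, 6), (24, p1, Argo, 26), (24, qa, Argo, 26), (24, rd, Alpha, 26), (24, x1, Atlas, 26)}.
Apply σ_{sid ≠ 18 ∧ region ≠ p1}; surviving tuples: {(24, qa, Argo, 26), (24, rd, Alpha, 26), (24, x1, Atlas, 26)}
π_{pid, pname} gives {(26, Alpha), (26, Argo), (26, Atlas)}.

{(26, Alpha), (26, Argo), (26, Atlas)}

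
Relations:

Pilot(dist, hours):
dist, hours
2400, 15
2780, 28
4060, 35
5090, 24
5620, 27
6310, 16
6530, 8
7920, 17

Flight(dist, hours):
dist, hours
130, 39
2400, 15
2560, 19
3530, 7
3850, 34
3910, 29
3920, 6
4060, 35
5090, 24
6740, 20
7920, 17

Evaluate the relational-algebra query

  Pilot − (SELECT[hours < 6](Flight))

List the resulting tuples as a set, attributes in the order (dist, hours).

{(2400, 15), (2780, 28), (4060, 35), (5090, 24), (5620, 27), (6310, 16), (6530, 8), (7920, 17)}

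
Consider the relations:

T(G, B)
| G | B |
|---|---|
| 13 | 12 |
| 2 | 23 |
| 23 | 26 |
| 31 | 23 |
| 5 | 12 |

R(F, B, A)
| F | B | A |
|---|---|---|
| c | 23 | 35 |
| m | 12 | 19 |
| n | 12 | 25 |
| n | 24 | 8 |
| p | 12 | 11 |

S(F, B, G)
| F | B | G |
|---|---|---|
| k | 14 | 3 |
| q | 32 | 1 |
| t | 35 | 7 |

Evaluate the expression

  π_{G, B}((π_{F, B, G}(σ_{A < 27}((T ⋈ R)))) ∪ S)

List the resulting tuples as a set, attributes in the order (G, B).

Natural join on B: {(13, 12, m, 19), (13, 12, n, 25), (13, 12, p, 11), (2, 23, c, 35), (31, 23, c, 35), (5, 12, m, 19), (5, 12, n, 25), (5, 12, p, 11)}
Filtering on A < 27 leaves {(13, 12, m, 19), (13, 12, n, 25), (13, 12, p, 11), (5, 12, m, 19), (5, 12, n, 25), (5, 12, p, 11)}.
π_{F, B, G} gives {(m, 12, 13), (m, 12, 5), (n, 12, 13), (n, 12, 5), (p, 12, 13), (p, 12, 5)}.
Set union of the two operands is {(k, 14, 3), (m, 12, 13), (m, 12, 5), (n, 12, 13), (n, 12, 5), (p, 12, 13), (p, 12, 5), (q, 32, 1), (t, 35, 7)}.
π_{G, B} gives {(1, 32), (13, 12), (3, 14), (5, 12), (7, 35)} (4 duplicate(s) eliminated).

{(1, 32), (13, 12), (3, 14), (5, 12), (7, 35)}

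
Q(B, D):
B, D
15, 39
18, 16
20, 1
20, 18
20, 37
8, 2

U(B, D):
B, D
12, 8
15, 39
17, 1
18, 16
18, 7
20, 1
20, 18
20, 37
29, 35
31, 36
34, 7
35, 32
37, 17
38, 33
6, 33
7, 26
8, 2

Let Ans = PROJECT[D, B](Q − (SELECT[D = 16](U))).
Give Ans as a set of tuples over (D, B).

{(1, 20), (18, 20), (2, 8), (37, 20), (39, 15)}

Apply σ_{D = 16}; surviving tuples: {(18, 16)}
Set difference of the two operands is {(15, 39), (20, 1), (20, 18), (20, 37), (8, 2)}.
Keep only column(s) D, B: {(1, 20), (18, 20), (2, 8), (37, 20), (39, 15)}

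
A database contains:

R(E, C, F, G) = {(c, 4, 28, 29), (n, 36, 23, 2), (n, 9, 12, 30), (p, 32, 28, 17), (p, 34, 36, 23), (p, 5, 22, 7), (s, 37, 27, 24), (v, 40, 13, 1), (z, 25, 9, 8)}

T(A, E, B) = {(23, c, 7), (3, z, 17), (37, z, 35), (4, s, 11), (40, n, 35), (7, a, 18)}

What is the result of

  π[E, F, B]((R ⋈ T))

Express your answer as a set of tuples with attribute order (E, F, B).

{(c, 28, 7), (n, 12, 35), (n, 23, 35), (s, 27, 11), (z, 9, 17), (z, 9, 35)}

R ⋈ T (natural join on E): {(c, 4, 28, 29, 23, 7), (n, 36, 23, 2, 40, 35), (n, 9, 12, 30, 40, 35), (s, 37, 27, 24, 4, 11), (z, 25, 9, 8, 3, 17), (z, 25, 9, 8, 37, 35)}
Keep only column(s) E, F, B: {(c, 28, 7), (n, 12, 35), (n, 23, 35), (s, 27, 11), (z, 9, 17), (z, 9, 35)}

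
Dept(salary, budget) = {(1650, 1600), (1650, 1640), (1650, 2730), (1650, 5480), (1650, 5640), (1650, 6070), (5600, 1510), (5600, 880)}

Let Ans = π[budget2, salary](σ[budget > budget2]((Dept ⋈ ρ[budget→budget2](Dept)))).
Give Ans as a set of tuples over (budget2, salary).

{(1600, 1650), (1640, 1650), (2730, 1650), (5480, 1650), (5640, 1650), (880, 5600)}

ρ[budget→budget2]: schema becomes (salary, budget2); tuples unchanged.
Joining Dept and ρ[budget→budget2](Dept) on salary yields {(1650, 1600, 1600), (1650, 1600, 1640), (1650, 1600, 2730), (1650, 1600, 5480), (1650, 1600, 5640), (1650, 1600, 6070), (1650, 1640, 1600), (1650, 1640, 1640), (1650, 1640, 2730), (1650, 1640, 5480), (1650, 1640, 5640), (1650, 1640, 6070), (1650, 2730, 1600), (1650, 2730, 1640), (1650, 2730, 2730), (1650, 2730, 5480), (1650, 2730, 5640), (1650, 2730, 6070), (1650, 5480, 1600), (1650, 5480, 1640), (1650, 5480, 2730), (1650, 5480, 5480), (1650, 5480, 5640), (1650, 5480, 6070), (1650, 5640, 1600), (1650, 5640, 1640), (1650, 5640, 2730), (1650, 5640, 5480), (1650, 5640, 5640), (1650, 5640, 6070), (1650, 6070, 1600), (1650, 6070, 1640), (1650, 6070, 2730), (1650, 6070, 5480), (1650, 6070, 5640), (1650, 6070, 6070), (5600, 1510, 1510), (5600, 1510, 880), (5600, 880, 1510), (5600, 880, 880)}.
Selection budget > budget2: {(1650, 1640, 1600), (1650, 2730, 1600), (1650, 2730, 1640), (1650, 5480, 1600), (1650, 5480, 1640), (1650, 5480, 2730), (1650, 5640, 1600), (1650, 5640, 1640), (1650, 5640, 2730), (1650, 5640, 5480), (1650, 6070, 1600), (1650, 6070, 1640), (1650, 6070, 2730), (1650, 6070, 5480), (1650, 6070, 5640), (5600, 1510, 880)}
π_{budget2, salary} gives {(1600, 1650), (1640, 1650), (2730, 1650), (5480, 1650), (5640, 1650), (880, 5600)} (10 duplicate(s) eliminated).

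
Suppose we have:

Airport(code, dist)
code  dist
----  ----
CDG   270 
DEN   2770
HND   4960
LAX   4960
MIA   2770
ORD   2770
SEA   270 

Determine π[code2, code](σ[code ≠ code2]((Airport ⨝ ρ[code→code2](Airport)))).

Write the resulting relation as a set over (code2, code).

ρ[code→code2]: schema becomes (code2, dist); tuples unchanged.
Joining Airport and ρ[code→code2](Airport) on dist yields {(CDG, 270, CDG), (CDG, 270, SEA), (DEN, 2770, DEN), (DEN, 2770, MIA), (DEN, 2770, ORD), (HND, 4960, HND), (HND, 4960, LAX), (LAX, 4960, HND), (LAX, 4960, LAX), (MIA, 2770, DEN), (MIA, 2770, MIA), (MIA, 2770, ORD), (ORD, 2770, DEN), (ORD, 2770, MIA), (ORD, 2770, ORD), (SEA, 270, CDG), (SEA, 270, SEA)}.
σ[code ≠ code2]: keep tuples satisfying code ≠ code2 → {(CDG, 270, SEA), (DEN, 2770, MIA), (DEN, 2770, ORD), (HND, 4960, LAX), (LAX, 4960, HND), (MIA, 2770, DEN), (MIA, 2770, ORD), (ORD, 2770, DEN), (ORD, 2770, MIA), (SEA, 270, CDG)}
Keep only column(s) code2, code: {(CDG, SEA), (DEN, MIA), (DEN, ORD), (HND, LAX), (LAX, HND), (MIA, DEN), (MIA, ORD), (ORD, DEN), (ORD, MIA), (SEA, CDG)}

{(CDG, SEA), (DEN, MIA), (DEN, ORD), (HND, LAX), (LAX, HND), (MIA, DEN), (MIA, ORD), (ORD, DEN), (ORD, MIA), (SEA, CDG)}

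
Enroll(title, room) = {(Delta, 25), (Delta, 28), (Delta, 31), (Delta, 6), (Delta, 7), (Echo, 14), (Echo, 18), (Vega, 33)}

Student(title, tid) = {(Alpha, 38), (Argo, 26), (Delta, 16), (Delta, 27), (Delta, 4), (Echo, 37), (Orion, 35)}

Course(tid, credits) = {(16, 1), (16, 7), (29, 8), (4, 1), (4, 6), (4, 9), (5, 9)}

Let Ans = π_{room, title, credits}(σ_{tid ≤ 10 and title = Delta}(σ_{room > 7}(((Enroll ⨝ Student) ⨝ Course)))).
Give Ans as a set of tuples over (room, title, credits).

{(25, Delta, 1), (25, Delta, 6), (25, Delta, 9), (28, Delta, 1), (28, Delta, 6), (28, Delta, 9), (31, Delta, 1), (31, Delta, 6), (31, Delta, 9)}

Natural join on title: {(Delta, 25, 16), (Delta, 25, 27), (Delta, 25, 4), (Delta, 28, 16), (Delta, 28, 27), (Delta, 28, 4), (Delta, 31, 16), (Delta, 31, 27), (Delta, 31, 4), (Delta, 6, 16), (Delta, 6, 27), (Delta, 6, 4), (Delta, 7, 16), (Delta, 7, 27), (Delta, 7, 4), (Echo, 14, 37), (Echo, 18, 37)}
Natural join on tid: {(Delta, 25, 16, 1), (Delta, 25, 16, 7), (Delta, 25, 4, 1), (Delta, 25, 4, 6), (Delta, 25, 4, 9), (Delta, 28, 16, 1), (Delta, 28, 16, 7), (Delta, 28, 4, 1), (Delta, 28, 4, 6), (Delta, 28, 4, 9), (Delta, 31, 16, 1), (Delta, 31, 16, 7), (Delta, 31, 4, 1), (Delta, 31, 4, 6), (Delta, 31, 4, 9), (Delta, 6, 16, 1), (Delta, 6, 16, 7), (Delta, 6, 4, 1), (Delta, 6, 4, 6), (Delta, 6, 4, 9), (Delta, 7, 16, 1), (Delta, 7, 16, 7), (Delta, 7, 4, 1), (Delta, 7, 4, 6), (Delta, 7, 4, 9)}
Apply σ_{room > 7}; surviving tuples: {(Delta, 25, 16, 1), (Delta, 25, 16, 7), (Delta, 25, 4, 1), (Delta, 25, 4, 6), (Delta, 25, 4, 9), (Delta, 28, 16, 1), (Delta, 28, 16, 7), (Delta, 28, 4, 1), (Delta, 28, 4, 6), (Delta, 28, 4, 9), (Delta, 31, 16, 1), (Delta, 31, 16, 7), (Delta, 31, 4, 1), (Delta, 31, 4, 6), (Delta, 31, 4, 9)}
Apply σ_{tid ≤ 10 and title = Delta}; surviving tuples: {(Delta, 25, 4, 1), (Delta, 25, 4, 6), (Delta, 25, 4, 9), (Delta, 28, 4, 1), (Delta, 28, 4, 6), (Delta, 28, 4, 9), (Delta, 31, 4, 1), (Delta, 31, 4, 6), (Delta, 31, 4, 9)}
Keep only column(s) room, title, credits: {(25, Delta, 1), (25, Delta, 6), (25, Delta, 9), (28, Delta, 1), (28, Delta, 6), (28, Delta, 9), (31, Delta, 1), (31, Delta, 6), (31, Delta, 9)}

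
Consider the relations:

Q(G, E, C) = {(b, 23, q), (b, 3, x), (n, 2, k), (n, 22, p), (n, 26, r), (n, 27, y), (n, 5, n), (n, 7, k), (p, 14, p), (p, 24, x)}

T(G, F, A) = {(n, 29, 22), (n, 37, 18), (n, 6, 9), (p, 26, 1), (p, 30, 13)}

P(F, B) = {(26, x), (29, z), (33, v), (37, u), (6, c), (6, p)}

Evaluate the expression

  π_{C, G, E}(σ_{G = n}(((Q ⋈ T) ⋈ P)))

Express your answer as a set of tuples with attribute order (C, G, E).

{(k, n, 2), (k, n, 7), (n, n, 5), (p, n, 22), (r, n, 26), (y, n, 27)}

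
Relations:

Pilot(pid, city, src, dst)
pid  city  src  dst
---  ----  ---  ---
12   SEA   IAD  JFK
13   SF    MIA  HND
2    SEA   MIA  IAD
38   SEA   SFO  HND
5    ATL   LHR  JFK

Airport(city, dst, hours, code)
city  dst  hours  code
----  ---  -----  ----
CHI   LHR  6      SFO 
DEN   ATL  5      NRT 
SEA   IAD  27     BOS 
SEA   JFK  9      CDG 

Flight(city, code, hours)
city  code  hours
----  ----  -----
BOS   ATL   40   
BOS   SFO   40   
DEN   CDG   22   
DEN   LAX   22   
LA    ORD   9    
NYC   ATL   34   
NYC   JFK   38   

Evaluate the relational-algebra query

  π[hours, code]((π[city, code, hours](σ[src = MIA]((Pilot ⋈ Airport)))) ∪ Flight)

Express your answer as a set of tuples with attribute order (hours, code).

Joining Pilot and Airport on city, dst yields {(12, SEA, IAD, JFK, 9, CDG), (2, SEA, MIA, IAD, 27, BOS)}.
Apply σ_{src = MIA}; surviving tuples: {(2, SEA, MIA, IAD, 27, BOS)}
π[city, code, hours]: project onto (city, code, hours) → {(SEA, BOS, 27)}
Set union of the two operands is {(BOS, ATL, 40), (BOS, SFO, 40), (DEN, CDG, 22), (DEN, LAX, 22), (LA, ORD, 9), (NYC, ATL, 34), (NYC, JFK, 38), (SEA, BOS, 27)}.
π[hours, code]: project onto (hours, code) → {(22, CDG), (22, LAX), (27, BOS), (34, ATL), (38, JFK), (40, ATL), (40, SFO), (9, ORD)}

{(22, CDG), (22, LAX), (27, BOS), (34, ATL), (38, JFK), (40, ATL), (40, SFO), (9, ORD)}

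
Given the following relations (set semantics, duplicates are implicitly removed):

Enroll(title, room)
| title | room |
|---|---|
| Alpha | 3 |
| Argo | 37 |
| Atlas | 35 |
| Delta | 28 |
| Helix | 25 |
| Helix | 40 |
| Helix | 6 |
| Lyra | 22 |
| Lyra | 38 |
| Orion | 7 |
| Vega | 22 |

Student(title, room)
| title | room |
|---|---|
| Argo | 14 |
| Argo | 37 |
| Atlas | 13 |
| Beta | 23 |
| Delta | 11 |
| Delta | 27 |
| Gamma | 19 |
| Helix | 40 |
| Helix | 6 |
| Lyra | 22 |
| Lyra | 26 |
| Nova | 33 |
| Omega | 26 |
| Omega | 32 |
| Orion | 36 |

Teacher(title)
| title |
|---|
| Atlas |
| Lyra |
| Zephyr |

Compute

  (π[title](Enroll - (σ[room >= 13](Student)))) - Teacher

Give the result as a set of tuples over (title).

Selection room >= 13: {(Argo, 14), (Argo, 37), (Atlas, 13), (Beta, 23), (Delta, 27), (Gamma, 19), (Helix, 40), (Lyra, 22), (Lyra, 26), (Nova, 33), (Omega, 26), (Omega, 32), (Orion, 36)}
Difference: {(Alpha, 3), (Argo, 37), (Atlas, 35), (Delta, 28), (Helix, 25), (Helix, 40), (Helix, 6), (Lyra, 22), (Lyra, 38), (Orion, 7), (Vega, 22)} with {(Argo, 14), (Argo, 37), (Atlas, 13), (Beta, 23), (Delta, 27), (Gamma, 19), (Helix, 40), (Lyra, 22), (Lyra, 26), (Nova, 33), (Omega, 26), (Omega, 32), (Orion, 36)} → {(Alpha, 3), (Atlas, 35), (Delta, 28), (Helix, 25), (Helix, 6), (Lyra, 38), (Orion, 7), (Vega, 22)}
Projecting to title (1 duplicate(s) eliminated): {Alpha, Atlas, Delta, Helix, Lyra, Orion, Vega}
Difference: {Alpha, Atlas, Delta, Helix, Lyra, Orion, Vega} with {Atlas, Lyra, Zephyr} → {Alpha, Delta, Helix, Orion, Vega}

{Alpha, Delta, Helix, Orion, Vega}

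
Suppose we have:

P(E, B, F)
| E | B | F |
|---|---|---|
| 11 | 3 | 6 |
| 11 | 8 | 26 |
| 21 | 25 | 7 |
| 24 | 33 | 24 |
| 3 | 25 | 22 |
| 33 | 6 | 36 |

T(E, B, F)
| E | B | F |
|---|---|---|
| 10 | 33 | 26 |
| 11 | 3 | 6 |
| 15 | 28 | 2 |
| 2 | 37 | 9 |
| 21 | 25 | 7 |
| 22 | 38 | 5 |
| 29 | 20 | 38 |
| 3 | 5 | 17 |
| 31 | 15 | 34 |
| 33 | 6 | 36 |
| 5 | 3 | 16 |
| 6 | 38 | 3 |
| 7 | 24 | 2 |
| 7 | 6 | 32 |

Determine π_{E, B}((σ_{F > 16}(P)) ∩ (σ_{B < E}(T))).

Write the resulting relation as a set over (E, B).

{(33, 6)}

Filtering on F > 16 leaves {(11, 8, 26), (24, 33, 24), (3, 25, 22), (33, 6, 36)}.
Filtering on B < E leaves {(11, 3, 6), (29, 20, 38), (31, 15, 34), (33, 6, 36), (5, 3, 16), (7, 6, 32)}.
Intersection: {(11, 8, 26), (24, 33, 24), (3, 25, 22), (33, 6, 36)} with {(11, 3, 6), (29, 20, 38), (31, 15, 34), (33, 6, 36), (5, 3, 16), (7, 6, 32)} → {(33, 6, 36)}
Keep only column(s) E, B: {(33, 6)}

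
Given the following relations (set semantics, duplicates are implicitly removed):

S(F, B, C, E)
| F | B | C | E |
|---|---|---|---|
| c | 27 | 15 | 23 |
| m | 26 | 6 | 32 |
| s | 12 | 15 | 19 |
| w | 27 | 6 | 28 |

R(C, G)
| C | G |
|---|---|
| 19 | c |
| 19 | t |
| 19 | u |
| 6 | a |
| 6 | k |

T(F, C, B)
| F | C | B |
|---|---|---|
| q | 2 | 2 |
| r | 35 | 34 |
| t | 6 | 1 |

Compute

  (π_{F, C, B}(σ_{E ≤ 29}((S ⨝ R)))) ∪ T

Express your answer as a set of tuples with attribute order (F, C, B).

Joining S and R on C yields {(m, 26, 6, 32, a), (m, 26, 6, 32, k), (w, 27, 6, 28, a), (w, 27, 6, 28, k)}.
Apply σ_{E ≤ 29}; surviving tuples: {(w, 27, 6, 28, a), (w, 27, 6, 28, k)}
π[F, C, B]: project onto (F, C, B) (1 duplicate(s) eliminated) → {(w, 6, 27)}
Taking the union: {(q, 2, 2), (r, 35, 34), (t, 6, 1), (w, 6, 27)}

{(q, 2, 2), (r, 35, 34), (t, 6, 1), (w, 6, 27)}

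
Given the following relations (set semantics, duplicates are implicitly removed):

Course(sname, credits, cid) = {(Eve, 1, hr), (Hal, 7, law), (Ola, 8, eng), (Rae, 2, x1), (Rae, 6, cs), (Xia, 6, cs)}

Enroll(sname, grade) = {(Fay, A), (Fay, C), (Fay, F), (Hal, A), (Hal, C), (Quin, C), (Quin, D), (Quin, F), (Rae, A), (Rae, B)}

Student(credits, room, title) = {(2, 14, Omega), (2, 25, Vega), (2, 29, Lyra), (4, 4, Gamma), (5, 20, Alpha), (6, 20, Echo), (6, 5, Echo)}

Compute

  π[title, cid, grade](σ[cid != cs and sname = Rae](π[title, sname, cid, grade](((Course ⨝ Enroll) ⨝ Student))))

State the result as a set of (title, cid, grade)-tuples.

{(Lyra, x1, A), (Lyra, x1, B), (Omega, x1, A), (Omega, x1, B), (Vega, x1, A), (Vega, x1, B)}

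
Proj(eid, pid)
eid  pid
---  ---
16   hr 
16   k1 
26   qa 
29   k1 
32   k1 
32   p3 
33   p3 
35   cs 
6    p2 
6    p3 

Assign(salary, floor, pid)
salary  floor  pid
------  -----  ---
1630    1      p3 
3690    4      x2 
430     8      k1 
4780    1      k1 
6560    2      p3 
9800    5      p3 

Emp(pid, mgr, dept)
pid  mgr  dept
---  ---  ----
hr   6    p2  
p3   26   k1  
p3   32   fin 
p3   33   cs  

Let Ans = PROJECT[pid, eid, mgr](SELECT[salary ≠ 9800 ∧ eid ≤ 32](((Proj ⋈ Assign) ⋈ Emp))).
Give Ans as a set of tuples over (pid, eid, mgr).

{(p3, 32, 26), (p3, 32, 32), (p3, 32, 33), (p3, 6, 26), (p3, 6, 32), (p3, 6, 33)}

Natural join on pid: {(16, k1, 430, 8), (16, k1, 4780, 1), (29, k1, 430, 8), (29, k1, 4780, 1), (32, k1, 430, 8), (32, k1, 4780, 1), (32, p3, 1630, 1), (32, p3, 6560, 2), (32, p3, 9800, 5), (33, p3, 1630, 1), (33, p3, 6560, 2), (33, p3, 9800, 5), (6, p3, 1630, 1), (6, p3, 6560, 2), (6, p3, 9800, 5)}
Natural join on pid: {(32, p3, 1630, 1, 26, k1), (32, p3, 1630, 1, 32, fin), (32, p3, 1630, 1, 33, cs), (32, p3, 6560, 2, 26, k1), (32, p3, 6560, 2, 32, fin), (32, p3, 6560, 2, 33, cs), (32, p3, 9800, 5, 26, k1), (32, p3, 9800, 5, 32, fin), (32, p3, 9800, 5, 33, cs), (33, p3, 1630, 1, 26, k1), (33, p3, 1630, 1, 32, fin), (33, p3, 1630, 1, 33, cs), (33, p3, 6560, 2, 26, k1), (33, p3, 6560, 2, 32, fin), (33, p3, 6560, 2, 33, cs), (33, p3, 9800, 5, 26, k1), (33, p3, 9800, 5, 32, fin), (33, p3, 9800, 5, 33, cs), (6, p3, 1630, 1, 26, k1), (6, p3, 1630, 1, 32, fin), (6, p3, 1630, 1, 33, cs), (6, p3, 6560, 2, 26, k1), (6, p3, 6560, 2, 32, fin), (6, p3, 6560, 2, 33, cs), (6, p3, 9800, 5, 26, k1), (6, p3, 9800, 5, 32, fin), (6, p3, 9800, 5, 33, cs)}
Selection salary ≠ 9800 ∧ eid ≤ 32: {(32, p3, 1630, 1, 26, k1), (32, p3, 1630, 1, 32, fin), (32, p3, 1630, 1, 33, cs), (32, p3, 6560, 2, 26, k1), (32, p3, 6560, 2, 32, fin), (32, p3, 6560, 2, 33, cs), (6, p3, 1630, 1, 26, k1), (6, p3, 1630, 1, 32, fin), (6, p3, 1630, 1, 33, cs), (6, p3, 6560, 2, 26, k1), (6, p3, 6560, 2, 32, fin), (6, p3, 6560, 2, 33, cs)}
π_{pid, eid, mgr} gives {(p3, 32, 26), (p3, 32, 32), (p3, 32, 33), (p3, 6, 26), (p3, 6, 32), (p3, 6, 33)} (6 duplicate(s) eliminated).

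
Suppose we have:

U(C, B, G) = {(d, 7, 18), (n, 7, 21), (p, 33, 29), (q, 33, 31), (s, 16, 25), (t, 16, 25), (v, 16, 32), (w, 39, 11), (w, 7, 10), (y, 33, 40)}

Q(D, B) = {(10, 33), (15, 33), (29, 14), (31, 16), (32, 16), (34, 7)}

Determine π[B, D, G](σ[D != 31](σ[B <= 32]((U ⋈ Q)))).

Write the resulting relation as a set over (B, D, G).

{(16, 32, 25), (16, 32, 32), (7, 34, 10), (7, 34, 18), (7, 34, 21)}

Joining U and Q on B yields {(d, 7, 18, 34), (n, 7, 21, 34), (p, 33, 29, 10), (p, 33, 29, 15), (q, 33, 31, 10), (q, 33, 31, 15), (s, 16, 25, 31), (s, 16, 25, 32), (t, 16, 25, 31), (t, 16, 25, 32), (v, 16, 32, 31), (v, 16, 32, 32), (w, 7, 10, 34), (y, 33, 40, 10), (y, 33, 40, 15)}.
Filtering on B <= 32 leaves {(d, 7, 18, 34), (n, 7, 21, 34), (s, 16, 25, 31), (s, 16, 25, 32), (t, 16, 25, 31), (t, 16, 25, 32), (v, 16, 32, 31), (v, 16, 32, 32), (w, 7, 10, 34)}.
Filtering on D != 31 leaves {(d, 7, 18, 34), (n, 7, 21, 34), (s, 16, 25, 32), (t, 16, 25, 32), (v, 16, 32, 32), (w, 7, 10, 34)}.
Projecting to B, D, G (1 duplicate(s) eliminated): {(16, 32, 25), (16, 32, 32), (7, 34, 10), (7, 34, 18), (7, 34, 21)}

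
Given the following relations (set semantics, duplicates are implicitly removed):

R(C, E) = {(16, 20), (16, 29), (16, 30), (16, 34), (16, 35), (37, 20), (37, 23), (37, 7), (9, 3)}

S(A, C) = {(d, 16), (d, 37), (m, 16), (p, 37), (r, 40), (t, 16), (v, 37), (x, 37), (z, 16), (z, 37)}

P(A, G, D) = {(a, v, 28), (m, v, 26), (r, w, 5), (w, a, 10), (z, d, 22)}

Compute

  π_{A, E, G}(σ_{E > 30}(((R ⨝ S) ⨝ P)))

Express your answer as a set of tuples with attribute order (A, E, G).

{(m, 34, v), (m, 35, v), (z, 34, d), (z, 35, d)}

Joining R and S on C yields {(16, 20, d), (16, 20, m), (16, 20, t), (16, 20, z), (16, 29, d), (16, 29, m), (16, 29, t), (16, 29, z), (16, 30, d), (16, 30, m), (16, 30, t), (16, 30, z), (16, 34, d), (16, 34, m), (16, 34, t), (16, 34, z), (16, 35, d), (16, 35, m), (16, 35, t), (16, 35, z), (37, 20, d), (37, 20, p), (37, 20, v), (37, 20, x), (37, 20, z), (37, 23, d), (37, 23, p), (37, 23, v), (37, 23, x), (37, 23, z), (37, 7, d), (37, 7, p), (37, 7, v), (37, 7, x), (37, 7, z)}.
Joining (R ⨝ S) and P on A yields {(16, 20, m, v, 26), (16, 20, z, d, 22), (16, 29, m, v, 26), (16, 29, z, d, 22), (16, 30, m, v, 26), (16, 30, z, d, 22), (16, 34, m, v, 26), (16, 34, z, d, 22), (16, 35, m, v, 26), (16, 35, z, d, 22), (37, 20, z, d, 22), (37, 23, z, d, 22), (37, 7, z, d, 22)}.
Selection E > 30: {(16, 34, m, v, 26), (16, 34, z, d, 22), (16, 35, m, v, 26), (16, 35, z, d, 22)}
Projecting to A, E, G: {(m, 34, v), (m, 35, v), (z, 34, d), (z, 35, d)}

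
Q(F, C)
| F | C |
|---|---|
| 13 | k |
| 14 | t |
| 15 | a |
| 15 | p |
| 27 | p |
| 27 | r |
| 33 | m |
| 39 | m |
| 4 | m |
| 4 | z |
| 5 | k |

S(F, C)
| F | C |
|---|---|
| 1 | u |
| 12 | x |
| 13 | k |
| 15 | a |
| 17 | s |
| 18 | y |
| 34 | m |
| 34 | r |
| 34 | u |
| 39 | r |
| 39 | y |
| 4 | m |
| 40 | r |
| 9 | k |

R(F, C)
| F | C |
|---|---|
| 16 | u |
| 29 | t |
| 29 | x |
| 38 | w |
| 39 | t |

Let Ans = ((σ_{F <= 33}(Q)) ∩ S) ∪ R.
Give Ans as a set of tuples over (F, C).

Apply σ_{F <= 33}; surviving tuples: {(13, k), (14, t), (15, a), (15, p), (27, p), (27, r), (33, m), (4, m), (4, z), (5, k)}
Set intersection of the two operands is {(13, k), (15, a), (4, m)}.
Set union of the two operands is {(13, k), (15, a), (16, u), (29, t), (29, x), (38, w), (39, t), (4, m)}.

{(13, k), (15, a), (16, u), (29, t), (29, x), (38, w), (39, t), (4, m)}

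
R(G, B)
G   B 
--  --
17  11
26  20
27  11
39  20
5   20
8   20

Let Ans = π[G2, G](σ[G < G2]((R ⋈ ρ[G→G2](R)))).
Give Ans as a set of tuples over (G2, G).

{(26, 5), (26, 8), (27, 17), (39, 26), (39, 5), (39, 8), (8, 5)}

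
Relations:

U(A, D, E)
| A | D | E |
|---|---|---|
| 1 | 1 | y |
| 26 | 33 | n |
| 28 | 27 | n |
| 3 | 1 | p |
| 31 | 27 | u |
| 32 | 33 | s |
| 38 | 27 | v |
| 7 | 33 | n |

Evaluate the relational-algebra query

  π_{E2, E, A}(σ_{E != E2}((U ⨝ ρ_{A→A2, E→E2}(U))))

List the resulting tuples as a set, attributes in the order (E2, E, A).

{(n, s, 32), (n, u, 31), (n, v, 38), (p, y, 1), (s, n, 26), (s, n, 7), (u, n, 28), (u, v, 38), (v, n, 28), (v, u, 31), (y, p, 3)}

ρ[A→A2, E→E2]: schema becomes (A2, D, E2); tuples unchanged.
Natural join on D: {(1, 1, y, 1, y), (1, 1, y, 3, p), (26, 33, n, 26, n), (26, 33, n, 32, s), (26, 33, n, 7, n), (28, 27, n, 28, n), (28, 27, n, 31, u), (28, 27, n, 38, v), (3, 1, p, 1, y), (3, 1, p, 3, p), (31, 27, u, 28, n), (31, 27, u, 31, u), (31, 27, u, 38, v), (32, 33, s, 26, n), (32, 33, s, 32, s), (32, 33, s, 7, n), (38, 27, v, 28, n), (38, 27, v, 31, u), (38, 27, v, 38, v), (7, 33, n, 26, n), (7, 33, n, 32, s), (7, 33, n, 7, n)}
σ[E != E2]: keep tuples satisfying E != E2 → {(1, 1, y, 3, p), (26, 33, n, 32, s), (28, 27, n, 31, u), (28, 27, n, 38, v), (3, 1, p, 1, y), (31, 27, u, 28, n), (31, 27, u, 38, v), (32, 33, s, 26, n), (32, 33, s, 7, n), (38, 27, v, 28, n), (38, 27, v, 31, u), (7, 33, n, 32, s)}
π_{E2, E, A} gives {(n, s, 32), (n, u, 31), (n, v, 38), (p, y, 1), (s, n, 26), (s, n, 7), (u, n, 28), (u, v, 38), (v, n, 28), (v, u, 31), (y, p, 3)} (1 duplicate(s) eliminated).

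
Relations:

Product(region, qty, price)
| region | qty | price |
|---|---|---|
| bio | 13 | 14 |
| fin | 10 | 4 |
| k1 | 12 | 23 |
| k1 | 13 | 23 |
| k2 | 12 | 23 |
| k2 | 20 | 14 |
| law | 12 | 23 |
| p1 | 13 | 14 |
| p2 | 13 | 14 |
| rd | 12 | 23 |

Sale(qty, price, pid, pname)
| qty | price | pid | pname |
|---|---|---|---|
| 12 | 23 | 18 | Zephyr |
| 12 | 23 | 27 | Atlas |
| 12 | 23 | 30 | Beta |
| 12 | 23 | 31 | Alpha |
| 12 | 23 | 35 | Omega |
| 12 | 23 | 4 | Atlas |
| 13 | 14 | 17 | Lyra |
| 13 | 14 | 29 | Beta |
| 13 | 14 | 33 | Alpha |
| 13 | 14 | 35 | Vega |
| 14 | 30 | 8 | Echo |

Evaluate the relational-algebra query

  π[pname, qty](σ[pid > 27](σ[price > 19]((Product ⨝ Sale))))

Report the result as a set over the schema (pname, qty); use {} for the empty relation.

Product ⋈ Sale (natural join on qty, price): {(bio, 13, 14, 17, Lyra), (bio, 13, 14, 29, Beta), (bio, 13, 14, 33, Alpha), (bio, 13, 14, 35, Vega), (k1, 12, 23, 18, Zephyr), (k1, 12, 23, 27, Atlas), (k1, 12, 23, 30, Beta), (k1, 12, 23, 31, Alpha), (k1, 12, 23, 35, Omega), (k1, 12, 23, 4, Atlas), (k2, 12, 23, 18, Zephyr), (k2, 12, 23, 27, Atlas), (k2, 12, 23, 30, Beta), (k2, 12, 23, 31, Alpha), (k2, 12, 23, 35, Omega), (k2, 12, 23, 4, Atlas), (law, 12, 23, 18, Zephyr), (law, 12, 23, 27, Atlas), (law, 12, 23, 30, Beta), (law, 12, 23, 31, Alpha), (law, 12, 23, 35, Omega), (law, 12, 23, 4, Atlas), (p1, 13, 14, 17, Lyra), (p1, 13, 14, 29, Beta), (p1, 13, 14, 33, Alpha), (p1, 13, 14, 35, Vega), (p2, 13, 14, 17, Lyra), (p2, 13, 14, 29, Beta), (p2, 13, 14, 33, Alpha), (p2, 13, 14, 35, Vega), (rd, 12, 23, 18, Zephyr), (rd, 12, 23, 27, Atlas), (rd, 12, 23, 30, Beta), (rd, 12, 23, 31, Alpha), (rd, 12, 23, 35, Omega), (rd, 12, 23, 4, Atlas)}
Selection price > 19: {(k1, 12, 23, 18, Zephyr), (k1, 12, 23, 27, Atlas), (k1, 12, 23, 30, Beta), (k1, 12, 23, 31, Alpha), (k1, 12, 23, 35, Omega), (k1, 12, 23, 4, Atlas), (k2, 12, 23, 18, Zephyr), (k2, 12, 23, 27, Atlas), (k2, 12, 23, 30, Beta), (k2, 12, 23, 31, Alpha), (k2, 12, 23, 35, Omega), (k2, 12, 23, 4, Atlas), (law, 12, 23, 18, Zephyr), (law, 12, 23, 27, Atlas), (law, 12, 23, 30, Beta), (law, 12, 23, 31, Alpha), (law, 12, 23, 35, Omega), (law, 12, 23, 4, Atlas), (rd, 12, 23, 18, Zephyr), (rd, 12, 23, 27, Atlas), (rd, 12, 23, 30, Beta), (rd, 12, 23, 31, Alpha), (rd, 12, 23, 35, Omega), (rd, 12, 23, 4, Atlas)}
Selection pid > 27: {(k1, 12, 23, 30, Beta), (k1, 12, 23, 31, Alpha), (k1, 12, 23, 35, Omega), (k2, 12, 23, 30, Beta), (k2, 12, 23, 31, Alpha), (k2, 12, 23, 35, Omega), (law, 12, 23, 30, Beta), (law, 12, 23, 31, Alpha), (law, 12, 23, 35, Omega), (rd, 12, 23, 30, Beta), (rd, 12, 23, 31, Alpha), (rd, 12, 23, 35, Omega)}
Projecting to pname, qty (9 duplicate(s) eliminated): {(Alpha, 12), (Beta, 12), (Omega, 12)}

{(Alpha, 12), (Beta, 12), (Omega, 12)}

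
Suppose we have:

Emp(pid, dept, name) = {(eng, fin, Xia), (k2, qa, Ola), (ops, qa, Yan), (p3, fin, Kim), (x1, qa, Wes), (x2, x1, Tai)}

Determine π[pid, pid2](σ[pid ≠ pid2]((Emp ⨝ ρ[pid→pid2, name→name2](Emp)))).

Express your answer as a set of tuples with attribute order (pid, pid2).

{(eng, p3), (k2, ops), (k2, x1), (ops, k2), (ops, x1), (p3, eng), (x1, k2), (x1, ops)}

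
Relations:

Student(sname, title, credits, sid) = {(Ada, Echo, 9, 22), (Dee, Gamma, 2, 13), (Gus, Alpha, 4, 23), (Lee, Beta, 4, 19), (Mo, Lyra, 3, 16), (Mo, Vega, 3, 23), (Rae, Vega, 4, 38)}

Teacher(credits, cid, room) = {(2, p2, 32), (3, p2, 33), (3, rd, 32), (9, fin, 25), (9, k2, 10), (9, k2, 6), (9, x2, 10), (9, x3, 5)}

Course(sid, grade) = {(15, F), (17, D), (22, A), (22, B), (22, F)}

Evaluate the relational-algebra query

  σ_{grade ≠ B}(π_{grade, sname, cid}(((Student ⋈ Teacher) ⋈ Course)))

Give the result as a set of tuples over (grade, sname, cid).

{(A, Ada, fin), (A, Ada, k2), (A, Ada, x2), (A, Ada, x3), (F, Ada, fin), (F, Ada, k2), (F, Ada, x2), (F, Ada, x3)}

Natural join on credits: {(Ada, Echo, 9, 22, fin, 25), (Ada, Echo, 9, 22, k2, 10), (Ada, Echo, 9, 22, k2, 6), (Ada, Echo, 9, 22, x2, 10), (Ada, Echo, 9, 22, x3, 5), (Dee, Gamma, 2, 13, p2, 32), (Mo, Lyra, 3, 16, p2, 33), (Mo, Lyra, 3, 16, rd, 32), (Mo, Vega, 3, 23, p2, 33), (Mo, Vega, 3, 23, rd, 32)}
Natural join on sid: {(Ada, Echo, 9, 22, fin, 25, A), (Ada, Echo, 9, 22, fin, 25, B), (Ada, Echo, 9, 22, fin, 25, F), (Ada, Echo, 9, 22, k2, 10, A), (Ada, Echo, 9, 22, k2, 10, B), (Ada, Echo, 9, 22, k2, 10, F), (Ada, Echo, 9, 22, k2, 6, A), (Ada, Echo, 9, 22, k2, 6, B), (Ada, Echo, 9, 22, k2, 6, F), (Ada, Echo, 9, 22, x2, 10, A), (Ada, Echo, 9, 22, x2, 10, B), (Ada, Echo, 9, 22, x2, 10, F), (Ada, Echo, 9, 22, x3, 5, A), (Ada, Echo, 9, 22, x3, 5, B), (Ada, Echo, 9, 22, x3, 5, F)}
Keep only column(s) grade, sname, cid (3 duplicate(s) eliminated): {(A, Ada, fin), (A, Ada, k2), (A, Ada, x2), (A, Ada, x3), (B, Ada, fin), (B, Ada, k2), (B, Ada, x2), (B, Ada, x3), (F, Ada, fin), (F, Ada, k2), (F, Ada, x2), (F, Ada, x3)}
σ[grade ≠ B]: keep tuples satisfying grade ≠ B → {(A, Ada, fin), (A, Ada, k2), (A, Ada, x2), (A, Ada, x3), (F, Ada, fin), (F, Ada, k2), (F, Ada, x2), (F, Ada, x3)}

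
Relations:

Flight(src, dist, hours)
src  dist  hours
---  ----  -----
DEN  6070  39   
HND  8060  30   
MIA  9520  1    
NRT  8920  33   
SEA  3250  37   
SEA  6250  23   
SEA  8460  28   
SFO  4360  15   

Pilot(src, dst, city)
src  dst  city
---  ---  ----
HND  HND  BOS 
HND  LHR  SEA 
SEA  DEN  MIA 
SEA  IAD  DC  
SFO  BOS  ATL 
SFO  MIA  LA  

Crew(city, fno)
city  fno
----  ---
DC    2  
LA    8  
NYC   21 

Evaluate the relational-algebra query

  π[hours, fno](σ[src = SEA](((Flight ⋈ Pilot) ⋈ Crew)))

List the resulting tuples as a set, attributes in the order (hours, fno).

Natural join on src: {(HND, 8060, 30, HND, BOS), (HND, 8060, 30, LHR, SEA), (SEA, 3250, 37, DEN, MIA), (SEA, 3250, 37, IAD, DC), (SEA, 6250, 23, DEN, MIA), (SEA, 6250, 23, IAD, DC), (SEA, 8460, 28, DEN, MIA), (SEA, 8460, 28, IAD, DC), (SFO, 4360, 15, BOS, ATL), (SFO, 4360, 15, MIA, LA)}
Natural join on city: {(SEA, 3250, 37, IAD, DC, 2), (SEA, 6250, 23, IAD, DC, 2), (SEA, 8460, 28, IAD, DC, 2), (SFO, 4360, 15, MIA, LA, 8)}
σ[src = SEA]: keep tuples satisfying src = SEA → {(SEA, 3250, 37, IAD, DC, 2), (SEA, 6250, 23, IAD, DC, 2), (SEA, 8460, 28, IAD, DC, 2)}
π[hours, fno]: project onto (hours, fno) → {(23, 2), (28, 2), (37, 2)}

{(23, 2), (28, 2), (37, 2)}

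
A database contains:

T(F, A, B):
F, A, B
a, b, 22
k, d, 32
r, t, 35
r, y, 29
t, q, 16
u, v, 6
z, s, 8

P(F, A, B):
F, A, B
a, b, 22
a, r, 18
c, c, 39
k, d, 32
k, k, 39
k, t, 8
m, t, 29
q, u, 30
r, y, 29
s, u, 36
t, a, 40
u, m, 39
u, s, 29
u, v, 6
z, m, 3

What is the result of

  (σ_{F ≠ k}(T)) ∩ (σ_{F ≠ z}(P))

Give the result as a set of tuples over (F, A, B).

Selection F ≠ k: {(a, b, 22), (r, t, 35), (r, y, 29), (t, q, 16), (u, v, 6), (z, s, 8)}
Selection F ≠ z: {(a, b, 22), (a, r, 18), (c, c, 39), (k, d, 32), (k, k, 39), (k, t, 8), (m, t, 29), (q, u, 30), (r, y, 29), (s, u, 36), (t, a, 40), (u, m, 39), (u, s, 29), (u, v, 6)}
Taking the intersection: {(a, b, 22), (r, y, 29), (u, v, 6)}

{(a, b, 22), (r, y, 29), (u, v, 6)}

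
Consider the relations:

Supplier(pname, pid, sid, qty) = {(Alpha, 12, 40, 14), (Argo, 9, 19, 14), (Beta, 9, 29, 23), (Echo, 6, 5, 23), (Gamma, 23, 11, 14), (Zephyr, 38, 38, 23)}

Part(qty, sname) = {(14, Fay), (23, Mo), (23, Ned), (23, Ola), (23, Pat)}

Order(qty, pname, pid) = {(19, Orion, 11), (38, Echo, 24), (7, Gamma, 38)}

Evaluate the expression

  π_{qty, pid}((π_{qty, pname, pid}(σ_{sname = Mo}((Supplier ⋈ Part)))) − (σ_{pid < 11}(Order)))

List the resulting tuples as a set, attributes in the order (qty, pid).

Natural join on qty: {(Alpha, 12, 40, 14, Fay), (Argo, 9, 19, 14, Fay), (Beta, 9, 29, 23, Mo), (Beta, 9, 29, 23, Ned), (Beta, 9, 29, 23, Ola), (Beta, 9, 29, 23, Pat), (Echo, 6, 5, 23, Mo), (Echo, 6, 5, 23, Ned), (Echo, 6, 5, 23, Ola), (Echo, 6, 5, 23, Pat), (Gamma, 23, 11, 14, Fay), (Zephyr, 38, 38, 23, Mo), (Zephyr, 38, 38, 23, Ned), (Zephyr, 38, 38, 23, Ola), (Zephyr, 38, 38, 23, Pat)}
Apply σ_{sname = Mo}; surviving tuples: {(Beta, 9, 29, 23, Mo), (Echo, 6, 5, 23, Mo), (Zephyr, 38, 38, 23, Mo)}
π[qty, pname, pid]: project onto (qty, pname, pid) → {(23, Beta, 9), (23, Echo, 6), (23, Zephyr, 38)}
Apply σ_{pid < 11}; surviving tuples: {}
Set difference of the two operands is {(23, Beta, 9), (23, Echo, 6), (23, Zephyr, 38)}.
π[qty, pid]: project onto (qty, pid) → {(23, 38), (23, 6), (23, 9)}

{(23, 38), (23, 6), (23, 9)}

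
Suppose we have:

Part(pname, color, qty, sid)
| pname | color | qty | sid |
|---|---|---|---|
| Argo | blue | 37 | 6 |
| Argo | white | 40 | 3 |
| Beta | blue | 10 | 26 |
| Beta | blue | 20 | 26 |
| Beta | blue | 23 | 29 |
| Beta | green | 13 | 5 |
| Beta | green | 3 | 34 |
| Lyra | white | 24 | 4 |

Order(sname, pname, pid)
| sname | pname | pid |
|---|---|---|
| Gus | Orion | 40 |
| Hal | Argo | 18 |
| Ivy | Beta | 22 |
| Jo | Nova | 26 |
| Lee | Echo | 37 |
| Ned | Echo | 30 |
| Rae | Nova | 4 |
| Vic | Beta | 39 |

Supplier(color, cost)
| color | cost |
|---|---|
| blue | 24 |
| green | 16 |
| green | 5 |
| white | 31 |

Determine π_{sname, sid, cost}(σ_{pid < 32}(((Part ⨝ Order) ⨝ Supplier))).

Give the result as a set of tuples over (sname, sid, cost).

{(Hal, 3, 31), (Hal, 6, 24), (Ivy, 26, 24), (Ivy, 29, 24), (Ivy, 34, 16), (Ivy, 34, 5), (Ivy, 5, 16), (Ivy, 5, 5)}

Joining Part and Order on pname yields {(Argo, blue, 37, 6, Hal, 18), (Argo, white, 40, 3, Hal, 18), (Beta, blue, 10, 26, Ivy, 22), (Beta, blue, 10, 26, Vic, 39), (Beta, blue, 20, 26, Ivy, 22), (Beta, blue, 20, 26, Vic, 39), (Beta, blue, 23, 29, Ivy, 22), (Beta, blue, 23, 29, Vic, 39), (Beta, green, 13, 5, Ivy, 22), (Beta, green, 13, 5, Vic, 39), (Beta, green, 3, 34, Ivy, 22), (Beta, green, 3, 34, Vic, 39)}.
Joining (Part ⨝ Order) and Supplier on color yields {(Argo, blue, 37, 6, Hal, 18, 24), (Argo, white, 40, 3, Hal, 18, 31), (Beta, blue, 10, 26, Ivy, 22, 24), (Beta, blue, 10, 26, Vic, 39, 24), (Beta, blue, 20, 26, Ivy, 22, 24), (Beta, blue, 20, 26, Vic, 39, 24), (Beta, blue, 23, 29, Ivy, 22, 24), (Beta, blue, 23, 29, Vic, 39, 24), (Beta, green, 13, 5, Ivy, 22, 16), (Beta, green, 13, 5, Ivy, 22, 5), (Beta, green, 13, 5, Vic, 39, 16), (Beta, green, 13, 5, Vic, 39, 5), (Beta, green, 3, 34, Ivy, 22, 16), (Beta, green, 3, 34, Ivy, 22, 5), (Beta, green, 3, 34, Vic, 39, 16), (Beta, green, 3, 34, Vic, 39, 5)}.
Apply σ_{pid < 32}; surviving tuples: {(Argo, blue, 37, 6, Hal, 18, 24), (Argo, white, 40, 3, Hal, 18, 31), (Beta, blue, 10, 26, Ivy, 22, 24), (Beta, blue, 20, 26, Ivy, 22, 24), (Beta, blue, 23, 29, Ivy, 22, 24), (Beta, green, 13, 5, Ivy, 22, 16), (Beta, green, 13, 5, Ivy, 22, 5), (Beta, green, 3, 34, Ivy, 22, 16), (Beta, green, 3, 34, Ivy, 22, 5)}
π_{sname, sid, cost} gives {(Hal, 3, 31), (Hal, 6, 24), (Ivy, 26, 24), (Ivy, 29, 24), (Ivy, 34, 16), (Ivy, 34, 5), (Ivy, 5, 16), (Ivy, 5, 5)} (1 duplicate(s) eliminated).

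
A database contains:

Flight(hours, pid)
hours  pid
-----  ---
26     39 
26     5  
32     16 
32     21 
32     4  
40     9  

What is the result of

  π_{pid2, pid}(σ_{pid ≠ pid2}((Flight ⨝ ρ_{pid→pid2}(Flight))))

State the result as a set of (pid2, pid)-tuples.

ρ[pid→pid2]: schema becomes (hours, pid2); tuples unchanged.
Flight ⋈ ρ_{pid→pid2}(Flight) (natural join on hours): {(26, 39, 39), (26, 39, 5), (26, 5, 39), (26, 5, 5), (32, 16, 16), (32, 16, 21), (32, 16, 4), (32, 21, 16), (32, 21, 21), (32, 21, 4), (32, 4, 16), (32, 4, 21), (32, 4, 4), (40, 9, 9)}
σ[pid ≠ pid2]: keep tuples satisfying pid ≠ pid2 → {(26, 39, 5), (26, 5, 39), (32, 16, 21), (32, 16, 4), (32, 21, 16), (32, 21, 4), (32, 4, 16), (32, 4, 21)}
Projecting to pid2, pid: {(16, 21), (16, 4), (21, 16), (21, 4), (39, 5), (4, 16), (4, 21), (5, 39)}

{(16, 21), (16, 4), (21, 16), (21, 4), (39, 5), (4, 16), (4, 21), (5, 39)}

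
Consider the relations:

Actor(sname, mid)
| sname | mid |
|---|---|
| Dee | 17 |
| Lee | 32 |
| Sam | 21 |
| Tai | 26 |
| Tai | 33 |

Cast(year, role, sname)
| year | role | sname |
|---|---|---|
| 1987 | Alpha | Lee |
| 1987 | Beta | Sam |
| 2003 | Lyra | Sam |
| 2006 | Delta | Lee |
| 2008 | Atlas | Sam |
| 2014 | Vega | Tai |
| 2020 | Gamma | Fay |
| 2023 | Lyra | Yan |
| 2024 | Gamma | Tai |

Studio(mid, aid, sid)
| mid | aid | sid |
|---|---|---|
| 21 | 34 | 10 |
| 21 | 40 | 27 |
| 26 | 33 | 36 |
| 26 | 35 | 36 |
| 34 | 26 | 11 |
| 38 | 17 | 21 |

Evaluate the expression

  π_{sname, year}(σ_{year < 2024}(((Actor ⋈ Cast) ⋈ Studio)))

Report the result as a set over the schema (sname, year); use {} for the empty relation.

{(Sam, 1987), (Sam, 2003), (Sam, 2008), (Tai, 2014)}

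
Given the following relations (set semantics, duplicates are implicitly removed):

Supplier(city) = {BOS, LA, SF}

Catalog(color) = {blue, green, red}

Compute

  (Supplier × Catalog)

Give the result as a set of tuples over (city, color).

{(BOS, blue), (BOS, green), (BOS, red), (LA, blue), (LA, green), (LA, red), (SF, blue), (SF, green), (SF, red)}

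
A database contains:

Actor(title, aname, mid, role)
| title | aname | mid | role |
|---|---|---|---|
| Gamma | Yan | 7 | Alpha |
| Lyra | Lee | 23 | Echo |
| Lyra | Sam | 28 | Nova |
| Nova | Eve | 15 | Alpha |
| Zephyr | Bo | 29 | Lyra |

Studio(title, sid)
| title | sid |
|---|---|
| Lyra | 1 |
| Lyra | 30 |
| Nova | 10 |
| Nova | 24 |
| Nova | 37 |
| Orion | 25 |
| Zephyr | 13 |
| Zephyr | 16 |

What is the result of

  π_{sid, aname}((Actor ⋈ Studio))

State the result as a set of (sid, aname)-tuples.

{(1, Lee), (1, Sam), (10, Eve), (13, Bo), (16, Bo), (24, Eve), (30, Lee), (30, Sam), (37, Eve)}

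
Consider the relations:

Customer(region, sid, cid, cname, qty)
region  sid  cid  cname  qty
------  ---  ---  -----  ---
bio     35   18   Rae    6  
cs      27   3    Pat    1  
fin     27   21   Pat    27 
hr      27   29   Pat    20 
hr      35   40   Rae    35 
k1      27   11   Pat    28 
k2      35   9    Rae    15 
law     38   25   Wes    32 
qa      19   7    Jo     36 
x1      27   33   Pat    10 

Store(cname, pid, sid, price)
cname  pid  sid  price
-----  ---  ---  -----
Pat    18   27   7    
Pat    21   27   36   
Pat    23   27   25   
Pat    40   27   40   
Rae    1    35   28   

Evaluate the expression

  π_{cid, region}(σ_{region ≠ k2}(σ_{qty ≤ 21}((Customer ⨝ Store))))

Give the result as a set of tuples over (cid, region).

{(18, bio), (29, hr), (3, cs), (33, x1)}

Natural join on sid, cname: {(bio, 35, 18, Rae, 6, 1, 28), (cs, 27, 3, Pat, 1, 18, 7), (cs, 27, 3, Pat, 1, 21, 36), (cs, 27, 3, Pat, 1, 23, 25), (cs, 27, 3, Pat, 1, 40, 40), (fin, 27, 21, Pat, 27, 18, 7), (fin, 27, 21, Pat, 27, 21, 36), (fin, 27, 21, Pat, 27, 23, 25), (fin, 27, 21, Pat, 27, 40, 40), (hr, 27, 29, Pat, 20, 18, 7), (hr, 27, 29, Pat, 20, 21, 36), (hr, 27, 29, Pat, 20, 23, 25), (hr, 27, 29, Pat, 20, 40, 40), (hr, 35, 40, Rae, 35, 1, 28), (k1, 27, 11, Pat, 28, 18, 7), (k1, 27, 11, Pat, 28, 21, 36), (k1, 27, 11, Pat, 28, 23, 25), (k1, 27, 11, Pat, 28, 40, 40), (k2, 35, 9, Rae, 15, 1, 28), (x1, 27, 33, Pat, 10, 18, 7), (x1, 27, 33, Pat, 10, 21, 36), (x1, 27, 33, Pat, 10, 23, 25), (x1, 27, 33, Pat, 10, 40, 40)}
Selection qty ≤ 21: {(bio, 35, 18, Rae, 6, 1, 28), (cs, 27, 3, Pat, 1, 18, 7), (cs, 27, 3, Pat, 1, 21, 36), (cs, 27, 3, Pat, 1, 23, 25), (cs, 27, 3, Pat, 1, 40, 40), (hr, 27, 29, Pat, 20, 18, 7), (hr, 27, 29, Pat, 20, 21, 36), (hr, 27, 29, Pat, 20, 23, 25), (hr, 27, 29, Pat, 20, 40, 40), (k2, 35, 9, Rae, 15, 1, 28), (x1, 27, 33, Pat, 10, 18, 7), (x1, 27, 33, Pat, 10, 21, 36), (x1, 27, 33, Pat, 10, 23, 25), (x1, 27, 33, Pat, 10, 40, 40)}
Selection region ≠ k2: {(bio, 35, 18, Rae, 6, 1, 28), (cs, 27, 3, Pat, 1, 18, 7), (cs, 27, 3, Pat, 1, 21, 36), (cs, 27, 3, Pat, 1, 23, 25), (cs, 27, 3, Pat, 1, 40, 40), (hr, 27, 29, Pat, 20, 18, 7), (hr, 27, 29, Pat, 20, 21, 36), (hr, 27, 29, Pat, 20, 23, 25), (hr, 27, 29, Pat, 20, 40, 40), (x1, 27, 33, Pat, 10, 18, 7), (x1, 27, 33, Pat, 10, 21, 36), (x1, 27, 33, Pat, 10, 23, 25), (x1, 27, 33, Pat, 10, 40, 40)}
π_{cid, region} gives {(18, bio), (29, hr), (3, cs), (33, x1)} (9 duplicate(s) eliminated).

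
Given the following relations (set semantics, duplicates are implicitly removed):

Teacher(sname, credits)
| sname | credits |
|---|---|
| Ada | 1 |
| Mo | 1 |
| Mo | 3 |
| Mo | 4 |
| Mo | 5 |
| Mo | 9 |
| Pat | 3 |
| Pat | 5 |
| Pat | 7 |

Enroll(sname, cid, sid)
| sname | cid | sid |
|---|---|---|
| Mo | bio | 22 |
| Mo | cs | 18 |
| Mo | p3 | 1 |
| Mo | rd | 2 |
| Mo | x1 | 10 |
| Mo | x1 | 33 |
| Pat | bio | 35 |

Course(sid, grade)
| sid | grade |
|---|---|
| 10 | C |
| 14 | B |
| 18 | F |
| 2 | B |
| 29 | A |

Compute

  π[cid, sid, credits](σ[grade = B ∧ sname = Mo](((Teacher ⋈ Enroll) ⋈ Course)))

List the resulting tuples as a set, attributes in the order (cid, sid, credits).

Teacher ⋈ Enroll (natural join on sname): {(Mo, 1, bio, 22), (Mo, 1, cs, 18), (Mo, 1, p3, 1), (Mo, 1, rd, 2), (Mo, 1, x1, 10), (Mo, 1, x1, 33), (Mo, 3, bio, 22), (Mo, 3, cs, 18), (Mo, 3, p3, 1), (Mo, 3, rd, 2), (Mo, 3, x1, 10), (Mo, 3, x1, 33), (Mo, 4, bio, 22), (Mo, 4, cs, 18), (Mo, 4, p3, 1), (Mo, 4, rd, 2), (Mo, 4, x1, 10), (Mo, 4, x1, 33), (Mo, 5, bio, 22), (Mo, 5, cs, 18), (Mo, 5, p3, 1), (Mo, 5, rd, 2), (Mo, 5, x1, 10), (Mo, 5, x1, 33), (Mo, 9, bio, 22), (Mo, 9, cs, 18), (Mo, 9, p3, 1), (Mo, 9, rd, 2), (Mo, 9, x1, 10), (Mo, 9, x1, 33), (Pat, 3, bio, 35), (Pat, 5, bio, 35), (Pat, 7, bio, 35)}
(Teacher ⋈ Enroll) ⋈ Course (natural join on sid): {(Mo, 1, cs, 18, F), (Mo, 1, rd, 2, B), (Mo, 1, x1, 10, C), (Mo, 3, cs, 18, F), (Mo, 3, rd, 2, B), (Mo, 3, x1, 10, C), (Mo, 4, cs, 18, F), (Mo, 4, rd, 2, B), (Mo, 4, x1, 10, C), (Mo, 5, cs, 18, F), (Mo, 5, rd, 2, B), (Mo, 5, x1, 10, C), (Mo, 9, cs, 18, F), (Mo, 9, rd, 2, B), (Mo, 9, x1, 10, C)}
Filtering on grade = B ∧ sname = Mo leaves {(Mo, 1, rd, 2, B), (Mo, 3, rd, 2, B), (Mo, 4, rd, 2, B), (Mo, 5, rd, 2, B), (Mo, 9, rd, 2, B)}.
Keep only column(s) cid, sid, credits: {(rd, 2, 1), (rd, 2, 3), (rd, 2, 4), (rd, 2, 5), (rd, 2, 9)}

{(rd, 2, 1), (rd, 2, 3), (rd, 2, 4), (rd, 2, 5), (rd, 2, 9)}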